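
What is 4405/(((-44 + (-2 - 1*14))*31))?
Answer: -881/372 ≈ -2.3683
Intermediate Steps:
4405/(((-44 + (-2 - 1*14))*31)) = 4405/(((-44 + (-2 - 14))*31)) = 4405/(((-44 - 16)*31)) = 4405/((-60*31)) = 4405/(-1860) = 4405*(-1/1860) = -881/372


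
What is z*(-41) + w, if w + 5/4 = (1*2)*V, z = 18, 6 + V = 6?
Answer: -2957/4 ≈ -739.25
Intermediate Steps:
V = 0 (V = -6 + 6 = 0)
w = -5/4 (w = -5/4 + (1*2)*0 = -5/4 + 2*0 = -5/4 + 0 = -5/4 ≈ -1.2500)
z*(-41) + w = 18*(-41) - 5/4 = -738 - 5/4 = -2957/4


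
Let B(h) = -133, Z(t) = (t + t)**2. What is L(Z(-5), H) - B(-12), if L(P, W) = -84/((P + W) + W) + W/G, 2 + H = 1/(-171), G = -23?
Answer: 4267559618/32278131 ≈ 132.21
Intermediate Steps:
H = -343/171 (H = -2 + 1/(-171) = -2 - 1/171 = -343/171 ≈ -2.0058)
Z(t) = 4*t**2 (Z(t) = (2*t)**2 = 4*t**2)
L(P, W) = -84/(P + 2*W) - W/23 (L(P, W) = -84/((P + W) + W) + W/(-23) = -84/(P + 2*W) + W*(-1/23) = -84/(P + 2*W) - W/23)
L(Z(-5), H) - B(-12) = (-1932 - 2*(-343/171)**2 - 1*4*(-5)**2*(-343/171))/(23*(4*(-5)**2 + 2*(-343/171))) - 1*(-133) = (-1932 - 2*117649/29241 - 1*4*25*(-343/171))/(23*(4*25 - 686/171)) + 133 = (-1932 - 235298/29241 - 1*100*(-343/171))/(23*(100 - 686/171)) + 133 = (-1932 - 235298/29241 + 34300/171)/(23*(16414/171)) + 133 = (1/23)*(171/16414)*(-50863610/29241) + 133 = -25431805/32278131 + 133 = 4267559618/32278131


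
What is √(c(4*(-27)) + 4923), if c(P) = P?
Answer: 3*√535 ≈ 69.390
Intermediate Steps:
√(c(4*(-27)) + 4923) = √(4*(-27) + 4923) = √(-108 + 4923) = √4815 = 3*√535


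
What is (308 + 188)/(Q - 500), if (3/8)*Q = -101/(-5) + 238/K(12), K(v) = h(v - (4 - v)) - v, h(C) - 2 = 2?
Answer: -3720/3941 ≈ -0.94392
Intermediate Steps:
h(C) = 4 (h(C) = 2 + 2 = 4)
K(v) = 4 - v
Q = -382/15 (Q = 8*(-101/(-5) + 238/(4 - 1*12))/3 = 8*(-101*(-⅕) + 238/(4 - 12))/3 = 8*(101/5 + 238/(-8))/3 = 8*(101/5 + 238*(-⅛))/3 = 8*(101/5 - 119/4)/3 = (8/3)*(-191/20) = -382/15 ≈ -25.467)
(308 + 188)/(Q - 500) = (308 + 188)/(-382/15 - 500) = 496/(-7882/15) = 496*(-15/7882) = -3720/3941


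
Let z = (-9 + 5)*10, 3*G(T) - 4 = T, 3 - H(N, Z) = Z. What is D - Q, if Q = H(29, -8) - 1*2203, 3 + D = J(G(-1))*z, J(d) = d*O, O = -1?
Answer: 2229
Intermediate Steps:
H(N, Z) = 3 - Z
G(T) = 4/3 + T/3
z = -40 (z = -4*10 = -40)
J(d) = -d (J(d) = d*(-1) = -d)
D = 37 (D = -3 - (4/3 + (1/3)*(-1))*(-40) = -3 - (4/3 - 1/3)*(-40) = -3 - 1*1*(-40) = -3 - 1*(-40) = -3 + 40 = 37)
Q = -2192 (Q = (3 - 1*(-8)) - 1*2203 = (3 + 8) - 2203 = 11 - 2203 = -2192)
D - Q = 37 - 1*(-2192) = 37 + 2192 = 2229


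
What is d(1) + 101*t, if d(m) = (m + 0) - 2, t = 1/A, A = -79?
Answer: -180/79 ≈ -2.2785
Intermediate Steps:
t = -1/79 (t = 1/(-79) = -1/79 ≈ -0.012658)
d(m) = -2 + m (d(m) = m - 2 = -2 + m)
d(1) + 101*t = (-2 + 1) + 101*(-1/79) = -1 - 101/79 = -180/79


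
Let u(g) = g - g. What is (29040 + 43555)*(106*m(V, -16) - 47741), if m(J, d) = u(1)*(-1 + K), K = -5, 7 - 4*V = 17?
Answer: -3465757895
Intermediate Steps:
V = -5/2 (V = 7/4 - 1/4*17 = 7/4 - 17/4 = -5/2 ≈ -2.5000)
u(g) = 0
m(J, d) = 0 (m(J, d) = 0*(-1 - 5) = 0*(-6) = 0)
(29040 + 43555)*(106*m(V, -16) - 47741) = (29040 + 43555)*(106*0 - 47741) = 72595*(0 - 47741) = 72595*(-47741) = -3465757895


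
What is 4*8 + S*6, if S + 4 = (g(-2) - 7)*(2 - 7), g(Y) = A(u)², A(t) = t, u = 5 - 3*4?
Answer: -1252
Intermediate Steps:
u = -7 (u = 5 - 12 = -7)
g(Y) = 49 (g(Y) = (-7)² = 49)
S = -214 (S = -4 + (49 - 7)*(2 - 7) = -4 + 42*(-5) = -4 - 210 = -214)
4*8 + S*6 = 4*8 - 214*6 = 32 - 1284 = -1252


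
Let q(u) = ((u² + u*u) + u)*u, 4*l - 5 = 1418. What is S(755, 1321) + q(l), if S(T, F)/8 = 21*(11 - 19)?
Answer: 2885480817/32 ≈ 9.0171e+7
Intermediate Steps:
S(T, F) = -1344 (S(T, F) = 8*(21*(11 - 19)) = 8*(21*(-8)) = 8*(-168) = -1344)
l = 1423/4 (l = 5/4 + (¼)*1418 = 5/4 + 709/2 = 1423/4 ≈ 355.75)
q(u) = u*(u + 2*u²) (q(u) = ((u² + u²) + u)*u = (2*u² + u)*u = (u + 2*u²)*u = u*(u + 2*u²))
S(755, 1321) + q(l) = -1344 + (1423/4)²*(1 + 2*(1423/4)) = -1344 + 2024929*(1 + 1423/2)/16 = -1344 + (2024929/16)*(1425/2) = -1344 + 2885523825/32 = 2885480817/32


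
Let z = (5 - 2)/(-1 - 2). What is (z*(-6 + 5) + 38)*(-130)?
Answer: -5070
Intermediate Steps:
z = -1 (z = 3/(-3) = 3*(-1/3) = -1)
(z*(-6 + 5) + 38)*(-130) = (-(-6 + 5) + 38)*(-130) = (-1*(-1) + 38)*(-130) = (1 + 38)*(-130) = 39*(-130) = -5070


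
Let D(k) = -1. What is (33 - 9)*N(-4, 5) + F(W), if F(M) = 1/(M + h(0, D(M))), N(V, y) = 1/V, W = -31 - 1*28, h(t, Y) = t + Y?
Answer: -361/60 ≈ -6.0167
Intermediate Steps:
h(t, Y) = Y + t
W = -59 (W = -31 - 28 = -59)
F(M) = 1/(-1 + M) (F(M) = 1/(M + (-1 + 0)) = 1/(M - 1) = 1/(-1 + M))
(33 - 9)*N(-4, 5) + F(W) = (33 - 9)/(-4) + 1/(-1 - 59) = 24*(-¼) + 1/(-60) = -6 - 1/60 = -361/60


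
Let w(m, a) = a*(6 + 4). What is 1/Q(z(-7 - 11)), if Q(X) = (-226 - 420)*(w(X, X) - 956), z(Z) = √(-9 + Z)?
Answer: 239/148036714 + 15*I*√3/296073428 ≈ 1.6145e-6 + 8.7751e-8*I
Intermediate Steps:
w(m, a) = 10*a (w(m, a) = a*10 = 10*a)
Q(X) = 617576 - 6460*X (Q(X) = (-226 - 420)*(10*X - 956) = -646*(-956 + 10*X) = 617576 - 6460*X)
1/Q(z(-7 - 11)) = 1/(617576 - 6460*√(-9 + (-7 - 11))) = 1/(617576 - 6460*√(-9 - 18)) = 1/(617576 - 19380*I*√3)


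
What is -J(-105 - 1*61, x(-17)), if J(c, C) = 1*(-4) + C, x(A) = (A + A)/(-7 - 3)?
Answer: ⅗ ≈ 0.60000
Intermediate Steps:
x(A) = -A/5 (x(A) = (2*A)/(-10) = (2*A)*(-⅒) = -A/5)
J(c, C) = -4 + C
-J(-105 - 1*61, x(-17)) = -(-4 - ⅕*(-17)) = -(-4 + 17/5) = -1*(-⅗) = ⅗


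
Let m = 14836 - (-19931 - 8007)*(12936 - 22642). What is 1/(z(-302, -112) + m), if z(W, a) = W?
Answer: -1/271151694 ≈ -3.6880e-9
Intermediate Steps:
m = -271151392 (m = 14836 - (-27938)*(-9706) = 14836 - 1*271166228 = 14836 - 271166228 = -271151392)
1/(z(-302, -112) + m) = 1/(-302 - 271151392) = 1/(-271151694) = -1/271151694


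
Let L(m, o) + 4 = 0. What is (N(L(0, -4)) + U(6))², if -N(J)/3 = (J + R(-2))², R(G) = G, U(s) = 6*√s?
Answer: 11880 - 1296*√6 ≈ 8705.5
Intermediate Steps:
L(m, o) = -4 (L(m, o) = -4 + 0 = -4)
N(J) = -3*(-2 + J)² (N(J) = -3*(J - 2)² = -3*(-2 + J)²)
(N(L(0, -4)) + U(6))² = (-3*(-2 - 4)² + 6*√6)² = (-3*(-6)² + 6*√6)² = (-3*36 + 6*√6)² = (-108 + 6*√6)²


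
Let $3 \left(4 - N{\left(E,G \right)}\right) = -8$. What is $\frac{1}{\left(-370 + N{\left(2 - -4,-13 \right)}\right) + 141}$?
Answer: $- \frac{3}{667} \approx -0.0044978$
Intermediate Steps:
$N{\left(E,G \right)} = \frac{20}{3}$ ($N{\left(E,G \right)} = 4 - - \frac{8}{3} = 4 + \frac{8}{3} = \frac{20}{3}$)
$\frac{1}{\left(-370 + N{\left(2 - -4,-13 \right)}\right) + 141} = \frac{1}{\left(-370 + \frac{20}{3}\right) + 141} = \frac{1}{- \frac{1090}{3} + 141} = \frac{1}{- \frac{667}{3}} = - \frac{3}{667}$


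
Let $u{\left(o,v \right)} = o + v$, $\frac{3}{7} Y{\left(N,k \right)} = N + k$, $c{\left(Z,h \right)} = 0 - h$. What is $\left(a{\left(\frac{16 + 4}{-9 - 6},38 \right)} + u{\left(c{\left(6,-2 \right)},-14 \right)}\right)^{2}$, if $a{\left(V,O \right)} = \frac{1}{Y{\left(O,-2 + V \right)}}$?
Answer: $\frac{76160529}{529984} \approx 143.7$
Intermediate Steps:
$c{\left(Z,h \right)} = - h$
$Y{\left(N,k \right)} = \frac{7 N}{3} + \frac{7 k}{3}$ ($Y{\left(N,k \right)} = \frac{7 \left(N + k\right)}{3} = \frac{7 N}{3} + \frac{7 k}{3}$)
$a{\left(V,O \right)} = \frac{1}{- \frac{14}{3} + \frac{7 O}{3} + \frac{7 V}{3}}$ ($a{\left(V,O \right)} = \frac{1}{\frac{7 O}{3} + \frac{7 \left(-2 + V\right)}{3}} = \frac{1}{\frac{7 O}{3} + \left(- \frac{14}{3} + \frac{7 V}{3}\right)} = \frac{1}{- \frac{14}{3} + \frac{7 O}{3} + \frac{7 V}{3}}$)
$\left(a{\left(\frac{16 + 4}{-9 - 6},38 \right)} + u{\left(c{\left(6,-2 \right)},-14 \right)}\right)^{2} = \left(\frac{3}{7 \left(-2 + 38 + \frac{16 + 4}{-9 - 6}\right)} - 12\right)^{2} = \left(\frac{3}{7 \left(-2 + 38 + \frac{20}{-15}\right)} + \left(2 - 14\right)\right)^{2} = \left(\frac{3}{7 \left(-2 + 38 + 20 \left(- \frac{1}{15}\right)\right)} - 12\right)^{2} = \left(\frac{3}{7 \left(-2 + 38 - \frac{4}{3}\right)} - 12\right)^{2} = \left(\frac{3}{7 \cdot \frac{104}{3}} - 12\right)^{2} = \left(\frac{3}{7} \cdot \frac{3}{104} - 12\right)^{2} = \left(\frac{9}{728} - 12\right)^{2} = \left(- \frac{8727}{728}\right)^{2} = \frac{76160529}{529984}$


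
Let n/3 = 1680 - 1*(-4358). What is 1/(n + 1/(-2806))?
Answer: 2806/50827883 ≈ 5.5206e-5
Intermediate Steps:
n = 18114 (n = 3*(1680 - 1*(-4358)) = 3*(1680 + 4358) = 3*6038 = 18114)
1/(n + 1/(-2806)) = 1/(18114 + 1/(-2806)) = 1/(18114 - 1/2806) = 1/(50827883/2806) = 2806/50827883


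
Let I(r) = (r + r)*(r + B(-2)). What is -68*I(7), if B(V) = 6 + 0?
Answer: -12376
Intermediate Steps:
B(V) = 6
I(r) = 2*r*(6 + r) (I(r) = (r + r)*(r + 6) = (2*r)*(6 + r) = 2*r*(6 + r))
-68*I(7) = -136*7*(6 + 7) = -136*7*13 = -68*182 = -12376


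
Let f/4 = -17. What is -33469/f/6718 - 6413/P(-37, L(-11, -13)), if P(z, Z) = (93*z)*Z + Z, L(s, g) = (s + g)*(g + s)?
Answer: 8655803459/113146168320 ≈ 0.076501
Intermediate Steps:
L(s, g) = (g + s)**2 (L(s, g) = (g + s)*(g + s) = (g + s)**2)
f = -68 (f = 4*(-17) = -68)
P(z, Z) = Z + 93*Z*z (P(z, Z) = 93*Z*z + Z = Z + 93*Z*z)
-33469/f/6718 - 6413/P(-37, L(-11, -13)) = -33469/(-68)/6718 - 6413*1/((1 + 93*(-37))*(-13 - 11)**2) = -33469*(-1/68)*(1/6718) - 6413*1/(576*(1 - 3441)) = (33469/68)*(1/6718) - 6413/(576*(-3440)) = 33469/456824 - 6413/(-1981440) = 33469/456824 - 6413*(-1/1981440) = 33469/456824 + 6413/1981440 = 8655803459/113146168320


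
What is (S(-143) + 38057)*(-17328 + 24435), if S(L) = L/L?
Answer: 270478206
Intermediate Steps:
S(L) = 1
(S(-143) + 38057)*(-17328 + 24435) = (1 + 38057)*(-17328 + 24435) = 38058*7107 = 270478206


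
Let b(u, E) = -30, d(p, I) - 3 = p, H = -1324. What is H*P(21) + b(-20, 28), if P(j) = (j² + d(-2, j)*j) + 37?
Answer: -660706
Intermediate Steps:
d(p, I) = 3 + p
P(j) = 37 + j + j² (P(j) = (j² + (3 - 2)*j) + 37 = (j² + 1*j) + 37 = (j² + j) + 37 = (j + j²) + 37 = 37 + j + j²)
H*P(21) + b(-20, 28) = -1324*(37 + 21 + 21²) - 30 = -1324*(37 + 21 + 441) - 30 = -1324*499 - 30 = -660676 - 30 = -660706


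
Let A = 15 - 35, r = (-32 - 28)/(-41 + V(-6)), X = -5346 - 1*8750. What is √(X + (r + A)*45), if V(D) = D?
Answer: 4*I*√2062454/47 ≈ 122.22*I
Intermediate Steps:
X = -14096 (X = -5346 - 8750 = -14096)
r = 60/47 (r = (-32 - 28)/(-41 - 6) = -60/(-47) = -60*(-1/47) = 60/47 ≈ 1.2766)
A = -20
√(X + (r + A)*45) = √(-14096 + (60/47 - 20)*45) = √(-14096 - 880/47*45) = √(-14096 - 39600/47) = √(-702112/47) = 4*I*√2062454/47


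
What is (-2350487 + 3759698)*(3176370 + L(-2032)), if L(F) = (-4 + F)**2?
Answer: 10317772265526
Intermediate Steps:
(-2350487 + 3759698)*(3176370 + L(-2032)) = (-2350487 + 3759698)*(3176370 + (-4 - 2032)**2) = 1409211*(3176370 + (-2036)**2) = 1409211*(3176370 + 4145296) = 1409211*7321666 = 10317772265526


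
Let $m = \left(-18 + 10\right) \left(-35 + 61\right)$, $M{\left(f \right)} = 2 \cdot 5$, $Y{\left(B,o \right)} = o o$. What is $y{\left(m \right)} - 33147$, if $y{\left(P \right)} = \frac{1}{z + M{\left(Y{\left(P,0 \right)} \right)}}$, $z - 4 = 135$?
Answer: $- \frac{4938902}{149} \approx -33147.0$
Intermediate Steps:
$Y{\left(B,o \right)} = o^{2}$
$M{\left(f \right)} = 10$
$z = 139$ ($z = 4 + 135 = 139$)
$m = -208$ ($m = \left(-8\right) 26 = -208$)
$y{\left(P \right)} = \frac{1}{149}$ ($y{\left(P \right)} = \frac{1}{139 + 10} = \frac{1}{149}$)
$y{\left(m \right)} - 33147 = \frac{1}{149} - 33147 = - \frac{4938902}{149}$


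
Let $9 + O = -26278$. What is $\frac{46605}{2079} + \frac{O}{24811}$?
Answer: $\frac{367221994}{17194023} \approx 21.358$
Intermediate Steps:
$O = -26287$ ($O = -9 - 26278 = -26287$)
$\frac{46605}{2079} + \frac{O}{24811} = \frac{46605}{2079} - \frac{26287}{24811} = 46605 \cdot \frac{1}{2079} - \frac{26287}{24811} = \frac{15535}{693} - \frac{26287}{24811} = \frac{367221994}{17194023}$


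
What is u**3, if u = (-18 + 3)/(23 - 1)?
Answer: -3375/10648 ≈ -0.31696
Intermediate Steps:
u = -15/22 ≈ -0.68182
u**3 = (-15/22)**3 = -3375/10648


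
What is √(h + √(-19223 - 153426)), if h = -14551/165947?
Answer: √(-2414694797 + 27538406809*I*√172649)/165947 ≈ 14.412 + 14.415*I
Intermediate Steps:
h = -14551/165947 (h = -14551*1/165947 = -14551/165947 ≈ -0.087685)
√(h + √(-19223 - 153426)) = √(-14551/165947 + √(-19223 - 153426)) = √(-14551/165947 + √(-172649)) = √(-14551/165947 + I*√172649)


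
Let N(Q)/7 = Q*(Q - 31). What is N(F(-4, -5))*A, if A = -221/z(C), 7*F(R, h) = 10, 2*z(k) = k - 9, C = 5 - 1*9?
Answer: -70380/7 ≈ -10054.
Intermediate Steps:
C = -4 (C = 5 - 9 = -4)
z(k) = -9/2 + k/2 (z(k) = (k - 9)/2 = (-9 + k)/2 = -9/2 + k/2)
F(R, h) = 10/7 (F(R, h) = (⅐)*10 = 10/7)
N(Q) = 7*Q*(-31 + Q) (N(Q) = 7*(Q*(Q - 31)) = 7*(Q*(-31 + Q)) = 7*Q*(-31 + Q))
A = 34 (A = -221/(-9/2 + (½)*(-4)) = -221/(-9/2 - 2) = -221/(-13/2) = -221*(-2/13) = 34)
N(F(-4, -5))*A = (7*(10/7)*(-31 + 10/7))*34 = (7*(10/7)*(-207/7))*34 = -2070/7*34 = -70380/7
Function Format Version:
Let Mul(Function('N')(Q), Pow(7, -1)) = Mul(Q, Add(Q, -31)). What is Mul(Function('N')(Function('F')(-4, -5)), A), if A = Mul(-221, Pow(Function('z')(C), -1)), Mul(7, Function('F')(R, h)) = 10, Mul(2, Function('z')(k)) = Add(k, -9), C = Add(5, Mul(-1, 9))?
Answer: Rational(-70380, 7) ≈ -10054.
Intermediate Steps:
C = -4 (C = Add(5, -9) = -4)
Function('z')(k) = Add(Rational(-9, 2), Mul(Rational(1, 2), k)) (Function('z')(k) = Mul(Rational(1, 2), Add(k, -9)) = Mul(Rational(1, 2), Add(-9, k)) = Add(Rational(-9, 2), Mul(Rational(1, 2), k)))
Function('F')(R, h) = Rational(10, 7) (Function('F')(R, h) = Mul(Rational(1, 7), 10) = Rational(10, 7))
Function('N')(Q) = Mul(7, Q, Add(-31, Q)) (Function('N')(Q) = Mul(7, Mul(Q, Add(Q, -31))) = Mul(7, Mul(Q, Add(-31, Q))) = Mul(7, Q, Add(-31, Q)))
A = 34 (A = Mul(-221, Pow(Add(Rational(-9, 2), Mul(Rational(1, 2), -4)), -1)) = Mul(-221, Pow(Add(Rational(-9, 2), -2), -1)) = Mul(-221, Pow(Rational(-13, 2), -1)) = Mul(-221, Rational(-2, 13)) = 34)
Mul(Function('N')(Function('F')(-4, -5)), A) = Mul(Mul(7, Rational(10, 7), Add(-31, Rational(10, 7))), 34) = Mul(Mul(7, Rational(10, 7), Rational(-207, 7)), 34) = Mul(Rational(-2070, 7), 34) = Rational(-70380, 7)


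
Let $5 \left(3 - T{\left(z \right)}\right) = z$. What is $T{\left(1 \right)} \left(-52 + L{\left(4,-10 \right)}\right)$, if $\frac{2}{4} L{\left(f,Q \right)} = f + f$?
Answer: $- \frac{504}{5} \approx -100.8$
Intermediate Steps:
$L{\left(f,Q \right)} = 4 f$ ($L{\left(f,Q \right)} = 2 \left(f + f\right) = 2 \cdot 2 f = 4 f$)
$T{\left(z \right)} = 3 - \frac{z}{5}$
$T{\left(1 \right)} \left(-52 + L{\left(4,-10 \right)}\right) = \left(3 - \frac{1}{5}\right) \left(-52 + 4 \cdot 4\right) = \left(3 - \frac{1}{5}\right) \left(-52 + 16\right) = \frac{14}{5} \left(-36\right) = - \frac{504}{5}$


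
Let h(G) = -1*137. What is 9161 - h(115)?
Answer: 9298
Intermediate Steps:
h(G) = -137
9161 - h(115) = 9161 - 1*(-137) = 9161 + 137 = 9298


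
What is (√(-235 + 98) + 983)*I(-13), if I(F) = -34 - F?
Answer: -20643 - 21*I*√137 ≈ -20643.0 - 245.8*I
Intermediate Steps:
(√(-235 + 98) + 983)*I(-13) = (√(-235 + 98) + 983)*(-34 - 1*(-13)) = (√(-137) + 983)*(-34 + 13) = (I*√137 + 983)*(-21) = (983 + I*√137)*(-21) = -20643 - 21*I*√137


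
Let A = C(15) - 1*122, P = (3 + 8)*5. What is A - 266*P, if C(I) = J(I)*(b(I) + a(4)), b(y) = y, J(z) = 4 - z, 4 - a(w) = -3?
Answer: -14994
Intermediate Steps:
a(w) = 7 (a(w) = 4 - 1*(-3) = 4 + 3 = 7)
P = 55 (P = 11*5 = 55)
C(I) = (4 - I)*(7 + I) (C(I) = (4 - I)*(I + 7) = (4 - I)*(7 + I))
A = -364 (A = -(-4 + 15)*(7 + 15) - 1*122 = -1*11*22 - 122 = -242 - 122 = -364)
A - 266*P = -364 - 266*55 = -364 - 14630 = -14994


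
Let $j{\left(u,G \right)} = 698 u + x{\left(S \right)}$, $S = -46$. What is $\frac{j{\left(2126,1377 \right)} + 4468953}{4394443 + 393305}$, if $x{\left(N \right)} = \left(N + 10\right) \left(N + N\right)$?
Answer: $\frac{5956213}{4787748} \approx 1.2441$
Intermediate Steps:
$x{\left(N \right)} = 2 N \left(10 + N\right)$ ($x{\left(N \right)} = \left(10 + N\right) 2 N = 2 N \left(10 + N\right)$)
$j{\left(u,G \right)} = 3312 + 698 u$ ($j{\left(u,G \right)} = 698 u + 2 \left(-46\right) \left(10 - 46\right) = 698 u + 2 \left(-46\right) \left(-36\right) = 698 u + 3312 = 3312 + 698 u$)
$\frac{j{\left(2126,1377 \right)} + 4468953}{4394443 + 393305} = \frac{\left(3312 + 698 \cdot 2126\right) + 4468953}{4394443 + 393305} = \frac{\left(3312 + 1483948\right) + 4468953}{4787748} = \left(1487260 + 4468953\right) \frac{1}{4787748} = 5956213 \cdot \frac{1}{4787748} = \frac{5956213}{4787748}$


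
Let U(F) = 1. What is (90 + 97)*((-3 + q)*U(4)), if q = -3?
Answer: -1122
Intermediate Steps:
(90 + 97)*((-3 + q)*U(4)) = (90 + 97)*((-3 - 3)*1) = 187*(-6*1) = 187*(-6) = -1122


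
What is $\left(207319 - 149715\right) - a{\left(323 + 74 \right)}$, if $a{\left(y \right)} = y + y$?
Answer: $56810$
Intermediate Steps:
$a{\left(y \right)} = 2 y$
$\left(207319 - 149715\right) - a{\left(323 + 74 \right)} = \left(207319 - 149715\right) - 2 \left(323 + 74\right) = \left(207319 - 149715\right) - 2 \cdot 397 = 57604 - 794 = 56810$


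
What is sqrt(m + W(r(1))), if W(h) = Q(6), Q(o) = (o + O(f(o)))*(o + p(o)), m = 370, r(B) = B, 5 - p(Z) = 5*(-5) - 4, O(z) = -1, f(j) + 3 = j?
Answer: sqrt(570) ≈ 23.875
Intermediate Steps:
f(j) = -3 + j
p(Z) = 34 (p(Z) = 5 - (5*(-5) - 4) = 5 - (-25 - 4) = 5 - 1*(-29) = 5 + 29 = 34)
Q(o) = (-1 + o)*(34 + o) (Q(o) = (o - 1)*(o + 34) = (-1 + o)*(34 + o))
W(h) = 200 (W(h) = -34 + 6**2 + 33*6 = -34 + 36 + 198 = 200)
sqrt(m + W(r(1))) = sqrt(370 + 200) = sqrt(570)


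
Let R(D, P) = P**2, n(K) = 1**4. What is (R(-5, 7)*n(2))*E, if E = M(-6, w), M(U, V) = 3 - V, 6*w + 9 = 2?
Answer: 1225/6 ≈ 204.17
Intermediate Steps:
n(K) = 1
w = -7/6 (w = -3/2 + (1/6)*2 = -3/2 + 1/3 = -7/6 ≈ -1.1667)
E = 25/6 (E = 3 - 1*(-7/6) = 3 + 7/6 = 25/6 ≈ 4.1667)
(R(-5, 7)*n(2))*E = (7**2*1)*(25/6) = (49*1)*(25/6) = 49*(25/6) = 1225/6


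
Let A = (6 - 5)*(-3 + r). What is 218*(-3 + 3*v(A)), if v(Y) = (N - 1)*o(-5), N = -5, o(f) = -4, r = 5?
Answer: 15042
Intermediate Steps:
A = 2 (A = (6 - 5)*(-3 + 5) = 1*2 = 2)
v(Y) = 24 (v(Y) = (-5 - 1)*(-4) = -6*(-4) = 24)
218*(-3 + 3*v(A)) = 218*(-3 + 3*24) = 218*(-3 + 72) = 218*69 = 15042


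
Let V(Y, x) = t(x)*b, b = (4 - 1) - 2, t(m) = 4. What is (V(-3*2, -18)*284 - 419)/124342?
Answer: 717/124342 ≈ 0.0057664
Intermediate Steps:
b = 1 (b = 3 - 2 = 1)
V(Y, x) = 4 (V(Y, x) = 4*1 = 4)
(V(-3*2, -18)*284 - 419)/124342 = (4*284 - 419)/124342 = (1136 - 419)*(1/124342) = 717*(1/124342) = 717/124342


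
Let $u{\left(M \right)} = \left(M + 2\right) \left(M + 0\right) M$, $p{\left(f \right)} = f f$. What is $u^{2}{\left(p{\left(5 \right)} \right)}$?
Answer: $284765625$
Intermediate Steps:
$p{\left(f \right)} = f^{2}$
$u{\left(M \right)} = M^{2} \left(2 + M\right)$ ($u{\left(M \right)} = \left(2 + M\right) M M = M \left(2 + M\right) M = M^{2} \left(2 + M\right)$)
$u^{2}{\left(p{\left(5 \right)} \right)} = \left(\left(5^{2}\right)^{2} \left(2 + 5^{2}\right)\right)^{2} = \left(25^{2} \left(2 + 25\right)\right)^{2} = \left(625 \cdot 27\right)^{2} = 16875^{2} = 284765625$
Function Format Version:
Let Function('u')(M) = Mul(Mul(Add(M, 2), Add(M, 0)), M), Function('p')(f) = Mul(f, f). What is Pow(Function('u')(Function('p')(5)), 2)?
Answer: 284765625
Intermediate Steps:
Function('p')(f) = Pow(f, 2)
Function('u')(M) = Mul(Pow(M, 2), Add(2, M)) (Function('u')(M) = Mul(Mul(Add(2, M), M), M) = Mul(Mul(M, Add(2, M)), M) = Mul(Pow(M, 2), Add(2, M)))
Pow(Function('u')(Function('p')(5)), 2) = Pow(Mul(Pow(Pow(5, 2), 2), Add(2, Pow(5, 2))), 2) = Pow(Mul(Pow(25, 2), Add(2, 25)), 2) = Pow(Mul(625, 27), 2) = Pow(16875, 2) = 284765625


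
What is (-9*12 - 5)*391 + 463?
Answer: -43720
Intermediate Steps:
(-9*12 - 5)*391 + 463 = (-108 - 5)*391 + 463 = -113*391 + 463 = -44183 + 463 = -43720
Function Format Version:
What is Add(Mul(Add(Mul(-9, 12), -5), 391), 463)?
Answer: -43720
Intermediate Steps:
Add(Mul(Add(Mul(-9, 12), -5), 391), 463) = Add(Mul(Add(-108, -5), 391), 463) = Add(Mul(-113, 391), 463) = Add(-44183, 463) = -43720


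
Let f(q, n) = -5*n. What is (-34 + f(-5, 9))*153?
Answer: -12087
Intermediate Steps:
(-34 + f(-5, 9))*153 = (-34 - 5*9)*153 = (-34 - 45)*153 = -79*153 = -12087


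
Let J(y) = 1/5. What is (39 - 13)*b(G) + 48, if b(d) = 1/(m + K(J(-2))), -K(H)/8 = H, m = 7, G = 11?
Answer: 1426/27 ≈ 52.815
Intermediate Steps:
J(y) = 1/5
K(H) = -8*H
b(d) = 5/27 (b(d) = 1/(7 - 8*1/5) = 1/(7 - 8/5) = 1/(27/5) = 5/27)
(39 - 13)*b(G) + 48 = (39 - 13)*(5/27) + 48 = 26*(5/27) + 48 = 130/27 + 48 = 1426/27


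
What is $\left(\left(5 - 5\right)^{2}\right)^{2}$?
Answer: $0$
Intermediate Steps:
$\left(\left(5 - 5\right)^{2}\right)^{2} = \left(0^{2}\right)^{2} = 0^{2} = 0$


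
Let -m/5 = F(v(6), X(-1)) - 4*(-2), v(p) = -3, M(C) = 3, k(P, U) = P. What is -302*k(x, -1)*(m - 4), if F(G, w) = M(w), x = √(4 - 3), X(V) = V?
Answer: 17818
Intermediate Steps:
x = 1 (x = √1 = 1)
F(G, w) = 3
m = -55 (m = -5*(3 - 4*(-2)) = -5*(3 + 8) = -5*11 = -55)
-302*k(x, -1)*(m - 4) = -302*(-55 - 4) = -302*(-59) = 17818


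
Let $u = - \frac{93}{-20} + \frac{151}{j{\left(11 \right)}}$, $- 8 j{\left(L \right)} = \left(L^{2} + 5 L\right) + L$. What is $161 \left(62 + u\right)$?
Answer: $\frac{36242871}{3740} \approx 9690.6$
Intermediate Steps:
$j{\left(L \right)} = - \frac{3 L}{4} - \frac{L^{2}}{8}$ ($j{\left(L \right)} = - \frac{\left(L^{2} + 5 L\right) + L}{8} = - \frac{L^{2} + 6 L}{8} = - \frac{3 L}{4} - \frac{L^{2}}{8}$)
$u = - \frac{6769}{3740}$ ($u = - \frac{93}{-20} + \frac{151}{\left(- \frac{1}{8}\right) 11 \left(6 + 11\right)} = \left(-93\right) \left(- \frac{1}{20}\right) + \frac{151}{\left(- \frac{1}{8}\right) 11 \cdot 17} = \frac{93}{20} + \frac{151}{- \frac{187}{8}} = \frac{93}{20} + 151 \left(- \frac{8}{187}\right) = \frac{93}{20} - \frac{1208}{187} = - \frac{6769}{3740} \approx -1.8099$)
$161 \left(62 + u\right) = 161 \left(62 - \frac{6769}{3740}\right) = 161 \cdot \frac{225111}{3740} = \frac{36242871}{3740}$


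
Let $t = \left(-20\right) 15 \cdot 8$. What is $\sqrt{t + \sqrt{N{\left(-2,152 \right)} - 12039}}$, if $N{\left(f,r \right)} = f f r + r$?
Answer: $\sqrt{-2400 + i \sqrt{11279}} \approx 1.0837 + 49.002 i$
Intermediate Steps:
$N{\left(f,r \right)} = r + r f^{2}$ ($N{\left(f,r \right)} = f^{2} r + r = r f^{2} + r = r + r f^{2}$)
$t = -2400$ ($t = \left(-300\right) 8 = -2400$)
$\sqrt{t + \sqrt{N{\left(-2,152 \right)} - 12039}} = \sqrt{-2400 + \sqrt{152 \left(1 + \left(-2\right)^{2}\right) - 12039}} = \sqrt{-2400 + \sqrt{152 \left(1 + 4\right) - 12039}} = \sqrt{-2400 + \sqrt{152 \cdot 5 - 12039}} = \sqrt{-2400 + \sqrt{760 - 12039}} = \sqrt{-2400 + \sqrt{-11279}} = \sqrt{-2400 + i \sqrt{11279}}$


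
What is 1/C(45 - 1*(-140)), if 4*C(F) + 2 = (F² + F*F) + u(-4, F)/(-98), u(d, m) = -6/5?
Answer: 980/16769763 ≈ 5.8439e-5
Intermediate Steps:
u(d, m) = -6/5 (u(d, m) = -6*⅕ = -6/5)
C(F) = -487/980 + F²/2 (C(F) = -½ + ((F² + F*F) - 6/5/(-98))/4 = -½ + ((F² + F²) - 6/5*(-1/98))/4 = -½ + (2*F² + 3/245)/4 = -½ + (3/245 + 2*F²)/4 = -½ + (3/980 + F²/2) = -487/980 + F²/2)
1/C(45 - 1*(-140)) = 1/(-487/980 + (45 - 1*(-140))²/2) = 1/(-487/980 + (45 + 140)²/2) = 1/(-487/980 + (½)*185²) = 1/(-487/980 + (½)*34225) = 1/(-487/980 + 34225/2) = 1/(16769763/980) = 980/16769763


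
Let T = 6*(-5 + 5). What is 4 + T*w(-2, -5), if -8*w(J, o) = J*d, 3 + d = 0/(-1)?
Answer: 4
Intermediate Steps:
d = -3 (d = -3 + 0/(-1) = -3 + 0*(-1) = -3 + 0 = -3)
T = 0 (T = 6*0 = 0)
w(J, o) = 3*J/8 (w(J, o) = -J*(-3)/8 = -(-3)*J/8 = 3*J/8)
4 + T*w(-2, -5) = 4 + 0*((3/8)*(-2)) = 4 + 0*(-3/4) = 4 + 0 = 4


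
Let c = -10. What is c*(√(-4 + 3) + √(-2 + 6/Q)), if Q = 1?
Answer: -20 - 10*I ≈ -20.0 - 10.0*I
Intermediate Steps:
c*(√(-4 + 3) + √(-2 + 6/Q)) = -10*(√(-4 + 3) + √(-2 + 6/1)) = -10*(√(-1) + √(-2 + 6*1)) = -10*(I + √(-2 + 6)) = -10*(I + √4) = -10*(I + 2) = -10*(2 + I) = -20 - 10*I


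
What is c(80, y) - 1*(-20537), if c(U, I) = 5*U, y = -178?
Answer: 20937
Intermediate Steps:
c(80, y) - 1*(-20537) = 5*80 - 1*(-20537) = 400 + 20537 = 20937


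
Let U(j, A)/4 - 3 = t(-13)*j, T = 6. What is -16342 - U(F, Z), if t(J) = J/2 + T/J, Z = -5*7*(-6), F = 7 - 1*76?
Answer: -237580/13 ≈ -18275.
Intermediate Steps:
F = -69 (F = 7 - 76 = -69)
Z = 210 (Z = -35*(-6) = 210)
t(J) = J/2 + 6/J
U(j, A) = 12 - 362*j/13 (U(j, A) = 12 + 4*(((1/2)*(-13) + 6/(-13))*j) = 12 + 4*((-13/2 + 6*(-1/13))*j) = 12 + 4*((-13/2 - 6/13)*j) = 12 + 4*(-181*j/26) = 12 - 362*j/13)
-16342 - U(F, Z) = -16342 - (12 - 362/13*(-69)) = -16342 - (12 + 24978/13) = -16342 - 1*25134/13 = -16342 - 25134/13 = -237580/13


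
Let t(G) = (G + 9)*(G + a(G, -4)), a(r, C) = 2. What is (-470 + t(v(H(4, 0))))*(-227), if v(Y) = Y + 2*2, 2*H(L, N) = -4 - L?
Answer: 102604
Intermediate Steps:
H(L, N) = -2 - L/2 (H(L, N) = (-4 - L)/2 = -2 - L/2)
v(Y) = 4 + Y (v(Y) = Y + 4 = 4 + Y)
t(G) = (2 + G)*(9 + G) (t(G) = (G + 9)*(G + 2) = (9 + G)*(2 + G) = (2 + G)*(9 + G))
(-470 + t(v(H(4, 0))))*(-227) = (-470 + (18 + (4 + (-2 - ½*4))² + 11*(4 + (-2 - ½*4))))*(-227) = (-470 + (18 + (4 + (-2 - 2))² + 11*(4 + (-2 - 2))))*(-227) = (-470 + (18 + (4 - 4)² + 11*(4 - 4)))*(-227) = (-470 + (18 + 0² + 11*0))*(-227) = (-470 + (18 + 0 + 0))*(-227) = (-470 + 18)*(-227) = -452*(-227) = 102604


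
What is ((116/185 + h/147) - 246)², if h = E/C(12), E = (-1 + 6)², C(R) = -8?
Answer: 2850275233944961/47332353600 ≈ 60218.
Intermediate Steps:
E = 25 (E = 5² = 25)
h = -25/8 (h = 25/(-8) = 25*(-⅛) = -25/8 ≈ -3.1250)
((116/185 + h/147) - 246)² = ((116/185 - 25/8/147) - 246)² = ((116*(1/185) - 25/8*1/147) - 246)² = ((116/185 - 25/1176) - 246)² = (131791/217560 - 246)² = (-53387969/217560)² = 2850275233944961/47332353600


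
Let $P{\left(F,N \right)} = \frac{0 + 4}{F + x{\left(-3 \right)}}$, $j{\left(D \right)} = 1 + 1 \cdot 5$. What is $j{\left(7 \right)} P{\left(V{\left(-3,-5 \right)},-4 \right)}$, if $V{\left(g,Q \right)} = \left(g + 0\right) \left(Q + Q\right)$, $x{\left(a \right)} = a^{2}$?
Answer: $\frac{8}{13} \approx 0.61539$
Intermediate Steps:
$V{\left(g,Q \right)} = 2 Q g$ ($V{\left(g,Q \right)} = g 2 Q = 2 Q g$)
$j{\left(D \right)} = 6$ ($j{\left(D \right)} = 1 + 5 = 6$)
$P{\left(F,N \right)} = \frac{4}{9 + F}$ ($P{\left(F,N \right)} = \frac{0 + 4}{F + \left(-3\right)^{2}} = \frac{4}{F + 9} = \frac{4}{9 + F}$)
$j{\left(7 \right)} P{\left(V{\left(-3,-5 \right)},-4 \right)} = 6 \frac{4}{9 + 2 \left(-5\right) \left(-3\right)} = 6 \frac{4}{9 + 30} = 6 \cdot \frac{4}{39} = \frac{8}{13}$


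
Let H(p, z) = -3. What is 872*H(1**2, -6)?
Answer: -2616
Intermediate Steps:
872*H(1**2, -6) = 872*(-3) = -2616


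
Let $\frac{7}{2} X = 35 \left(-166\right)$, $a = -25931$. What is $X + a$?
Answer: $-27591$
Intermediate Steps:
$X = -1660$ ($X = \frac{2 \cdot 35 \left(-166\right)}{7} = \frac{2}{7} \left(-5810\right) = -1660$)
$X + a = -1660 - 25931 = -27591$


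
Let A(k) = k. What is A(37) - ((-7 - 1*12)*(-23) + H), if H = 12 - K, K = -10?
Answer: -422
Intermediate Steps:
H = 22 (H = 12 - 1*(-10) = 12 + 10 = 22)
A(37) - ((-7 - 1*12)*(-23) + H) = 37 - ((-7 - 1*12)*(-23) + 22) = 37 - ((-7 - 12)*(-23) + 22) = 37 - (-19*(-23) + 22) = 37 - (437 + 22) = 37 - 1*459 = 37 - 459 = -422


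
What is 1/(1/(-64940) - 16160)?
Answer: -64940/1049430401 ≈ -6.1881e-5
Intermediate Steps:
1/(1/(-64940) - 16160) = 1/(-1/64940 - 16160) = 1/(-1049430401/64940) = -64940/1049430401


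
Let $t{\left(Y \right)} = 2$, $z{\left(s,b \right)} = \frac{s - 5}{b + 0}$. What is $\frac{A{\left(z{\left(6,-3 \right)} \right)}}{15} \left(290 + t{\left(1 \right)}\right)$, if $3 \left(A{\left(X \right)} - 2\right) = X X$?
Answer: $\frac{3212}{81} \approx 39.654$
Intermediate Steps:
$z{\left(s,b \right)} = \frac{-5 + s}{b}$
$A{\left(X \right)} = 2 + \frac{X^{2}}{3}$ ($A{\left(X \right)} = 2 + \frac{X X}{3} = 2 + \frac{X^{2}}{3}$)
$\frac{A{\left(z{\left(6,-3 \right)} \right)}}{15} \left(290 + t{\left(1 \right)}\right) = \frac{2 + \frac{\left(\frac{-5 + 6}{-3}\right)^{2}}{3}}{15} \left(290 + 2\right) = \left(2 + \frac{\left(\left(- \frac{1}{3}\right) 1\right)^{2}}{3}\right) \frac{1}{15} \cdot 292 = \left(2 + \frac{\left(- \frac{1}{3}\right)^{2}}{3}\right) \frac{1}{15} \cdot 292 = \left(2 + \frac{1}{3} \cdot \frac{1}{9}\right) \frac{1}{15} \cdot 292 = \left(2 + \frac{1}{27}\right) \frac{1}{15} \cdot 292 = \frac{55}{27} \cdot \frac{1}{15} \cdot 292 = \frac{11}{81} \cdot 292 = \frac{3212}{81}$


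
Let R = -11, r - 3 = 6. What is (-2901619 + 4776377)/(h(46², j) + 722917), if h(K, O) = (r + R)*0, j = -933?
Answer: 1874758/722917 ≈ 2.5933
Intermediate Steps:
r = 9 (r = 3 + 6 = 9)
h(K, O) = 0 (h(K, O) = (9 - 11)*0 = -2*0 = 0)
(-2901619 + 4776377)/(h(46², j) + 722917) = (-2901619 + 4776377)/(0 + 722917) = 1874758/722917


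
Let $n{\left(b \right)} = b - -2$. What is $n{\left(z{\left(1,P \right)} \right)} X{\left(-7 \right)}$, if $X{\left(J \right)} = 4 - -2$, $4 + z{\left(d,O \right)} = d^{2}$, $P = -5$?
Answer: $-6$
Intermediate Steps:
$z{\left(d,O \right)} = -4 + d^{2}$
$n{\left(b \right)} = 2 + b$ ($n{\left(b \right)} = b + 2 = 2 + b$)
$X{\left(J \right)} = 6$ ($X{\left(J \right)} = 4 + 2 = 6$)
$n{\left(z{\left(1,P \right)} \right)} X{\left(-7 \right)} = \left(2 - \left(4 - 1^{2}\right)\right) 6 = \left(2 + \left(-4 + 1\right)\right) 6 = \left(2 - 3\right) 6 = \left(-1\right) 6 = -6$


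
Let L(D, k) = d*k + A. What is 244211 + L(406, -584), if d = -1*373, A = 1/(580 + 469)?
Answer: 484683108/1049 ≈ 4.6204e+5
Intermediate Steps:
A = 1/1049 ≈ 0.00095329
d = -373
L(D, k) = 1/1049 - 373*k (L(D, k) = -373*k + 1/1049 = 1/1049 - 373*k)
244211 + L(406, -584) = 244211 + (1/1049 - 373*(-584)) = 244211 + (1/1049 + 217832) = 244211 + 228505769/1049 = 484683108/1049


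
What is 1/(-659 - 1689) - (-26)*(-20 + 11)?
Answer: -549433/2348 ≈ -234.00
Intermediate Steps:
1/(-659 - 1689) - (-26)*(-20 + 11) = 1/(-2348) - (-26)*(-9) = -1/2348 - 1*234 = -1/2348 - 234 = -549433/2348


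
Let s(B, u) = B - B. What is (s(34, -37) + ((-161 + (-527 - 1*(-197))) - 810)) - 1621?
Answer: -2922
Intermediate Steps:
s(B, u) = 0
(s(34, -37) + ((-161 + (-527 - 1*(-197))) - 810)) - 1621 = (0 + ((-161 + (-527 - 1*(-197))) - 810)) - 1621 = (0 + ((-161 + (-527 + 197)) - 810)) - 1621 = (0 + ((-161 - 330) - 810)) - 1621 = (0 + (-491 - 810)) - 1621 = (0 - 1301) - 1621 = -1301 - 1621 = -2922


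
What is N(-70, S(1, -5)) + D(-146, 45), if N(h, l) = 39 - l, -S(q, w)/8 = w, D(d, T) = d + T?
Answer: -102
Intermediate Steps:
D(d, T) = T + d
S(q, w) = -8*w
N(-70, S(1, -5)) + D(-146, 45) = (39 - (-8)*(-5)) + (45 - 146) = (39 - 1*40) - 101 = (39 - 40) - 101 = -1 - 101 = -102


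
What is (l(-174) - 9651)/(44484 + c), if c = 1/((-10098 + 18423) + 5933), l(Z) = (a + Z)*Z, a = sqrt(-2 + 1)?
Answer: 294071250/634252873 - 2480892*I/634252873 ≈ 0.46365 - 0.0039115*I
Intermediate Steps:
a = I (a = sqrt(-1) = I ≈ 1.0*I)
l(Z) = Z*(I + Z) (l(Z) = (I + Z)*Z = Z*(I + Z))
c = 1/14258 (c = 1/(8325 + 5933) = 1/14258 ≈ 7.0136e-5)
(l(-174) - 9651)/(44484 + c) = (-174*(I - 174) - 9651)/(44484 + 1/14258) = (-174*(-174 + I) - 9651)/(634252873/14258) = ((30276 - 174*I) - 9651)*(14258/634252873) = (20625 - 174*I)*(14258/634252873) = 294071250/634252873 - 2480892*I/634252873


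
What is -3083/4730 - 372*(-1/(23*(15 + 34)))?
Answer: -1714981/5330710 ≈ -0.32172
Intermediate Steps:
-3083/4730 - 372*(-1/(23*(15 + 34))) = -3083*1/4730 - 372/(49*(-23)) = -3083/4730 - 372/(-1127) = -3083/4730 - 372*(-1/1127) = -3083/4730 + 372/1127 = -1714981/5330710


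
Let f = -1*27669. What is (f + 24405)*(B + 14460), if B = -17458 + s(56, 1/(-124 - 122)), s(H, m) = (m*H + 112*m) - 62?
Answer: 409592832/41 ≈ 9.9901e+6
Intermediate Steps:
f = -27669
s(H, m) = -62 + 112*m + H*m (s(H, m) = (H*m + 112*m) - 62 = (112*m + H*m) - 62 = -62 + 112*m + H*m)
B = -718348/41 (B = -17458 + (-62 + 112/(-124 - 122) + 56/(-124 - 122)) = -17458 + (-62 + 112/(-246) + 56/(-246)) = -17458 + (-62 + 112*(-1/246) + 56*(-1/246)) = -17458 + (-62 - 56/123 - 28/123) = -17458 - 2570/41 = -718348/41 ≈ -17521.)
(f + 24405)*(B + 14460) = (-27669 + 24405)*(-718348/41 + 14460) = -3264*(-125488/41) = 409592832/41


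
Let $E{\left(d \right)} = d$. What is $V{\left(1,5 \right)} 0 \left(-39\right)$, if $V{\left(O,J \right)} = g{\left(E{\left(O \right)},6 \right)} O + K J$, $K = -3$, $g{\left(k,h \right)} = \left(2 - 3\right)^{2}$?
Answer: $0$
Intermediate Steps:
$g{\left(k,h \right)} = 1$ ($g{\left(k,h \right)} = \left(-1\right)^{2} = 1$)
$V{\left(O,J \right)} = O - 3 J$ ($V{\left(O,J \right)} = 1 O - 3 J = O - 3 J$)
$V{\left(1,5 \right)} 0 \left(-39\right) = \left(1 - 15\right) 0 \left(-39\right) = \left(-14\right) 0 \left(-39\right) = 0 \left(-39\right) = 0$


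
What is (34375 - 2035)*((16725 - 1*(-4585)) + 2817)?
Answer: 780267180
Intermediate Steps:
(34375 - 2035)*((16725 - 1*(-4585)) + 2817) = 32340*((16725 + 4585) + 2817) = 32340*(21310 + 2817) = 32340*24127 = 780267180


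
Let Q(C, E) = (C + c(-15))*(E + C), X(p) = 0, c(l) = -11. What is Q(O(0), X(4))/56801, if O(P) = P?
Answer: 0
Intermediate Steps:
Q(C, E) = (-11 + C)*(C + E) (Q(C, E) = (C - 11)*(E + C) = (-11 + C)*(C + E))
Q(O(0), X(4))/56801 = (0² - 11*0 - 11*0 + 0*0)/56801 = (0 + 0 + 0 + 0)*(1/56801) = 0*(1/56801) = 0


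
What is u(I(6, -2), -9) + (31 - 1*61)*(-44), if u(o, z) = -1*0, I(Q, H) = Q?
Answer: 1320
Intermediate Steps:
u(o, z) = 0
u(I(6, -2), -9) + (31 - 1*61)*(-44) = 0 + (31 - 1*61)*(-44) = 0 + (31 - 61)*(-44) = 0 - 30*(-44) = 0 + 1320 = 1320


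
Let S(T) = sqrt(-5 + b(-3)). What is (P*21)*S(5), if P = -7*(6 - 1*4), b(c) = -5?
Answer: -294*I*sqrt(10) ≈ -929.71*I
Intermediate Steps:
P = -14 (P = -7*(6 - 4) = -7*2 = -14)
S(T) = I*sqrt(10) (S(T) = sqrt(-5 - 5) = sqrt(-10) = I*sqrt(10))
(P*21)*S(5) = (-14*21)*(I*sqrt(10)) = -294*I*sqrt(10)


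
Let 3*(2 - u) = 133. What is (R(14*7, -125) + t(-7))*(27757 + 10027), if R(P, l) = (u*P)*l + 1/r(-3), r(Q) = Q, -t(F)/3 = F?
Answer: 19594933536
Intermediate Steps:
t(F) = -3*F
u = -127/3 (u = 2 - ⅓*133 = 2 - 133/3 = -127/3 ≈ -42.333)
R(P, l) = -⅓ - 127*P*l/3 (R(P, l) = (-127*P/3)*l + 1/(-3) = -127*P*l/3 - ⅓ = -⅓ - 127*P*l/3)
(R(14*7, -125) + t(-7))*(27757 + 10027) = ((-⅓ - 127/3*14*7*(-125)) - 3*(-7))*(27757 + 10027) = ((-⅓ - 127/3*98*(-125)) + 21)*37784 = ((-⅓ + 1555750/3) + 21)*37784 = (518583 + 21)*37784 = 518604*37784 = 19594933536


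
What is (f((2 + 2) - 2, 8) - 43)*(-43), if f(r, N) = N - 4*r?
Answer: 1849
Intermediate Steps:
(f((2 + 2) - 2, 8) - 43)*(-43) = ((8 - 4*((2 + 2) - 2)) - 43)*(-43) = ((8 - 4*(4 - 2)) - 43)*(-43) = ((8 - 4*2) - 43)*(-43) = ((8 - 8) - 43)*(-43) = (0 - 43)*(-43) = -43*(-43) = 1849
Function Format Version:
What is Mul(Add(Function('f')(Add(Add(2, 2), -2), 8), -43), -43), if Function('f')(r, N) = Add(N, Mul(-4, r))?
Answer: 1849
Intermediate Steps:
Mul(Add(Function('f')(Add(Add(2, 2), -2), 8), -43), -43) = Mul(Add(Add(8, Mul(-4, Add(Add(2, 2), -2))), -43), -43) = Mul(Add(Add(8, Mul(-4, Add(4, -2))), -43), -43) = Mul(Add(Add(8, Mul(-4, 2)), -43), -43) = Mul(Add(Add(8, -8), -43), -43) = Mul(Add(0, -43), -43) = Mul(-43, -43) = 1849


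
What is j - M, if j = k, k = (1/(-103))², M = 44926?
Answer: -476619933/10609 ≈ -44926.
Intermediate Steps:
k = 1/10609 (k = (-1/103)² = 1/10609 ≈ 9.4260e-5)
j = 1/10609 ≈ 9.4260e-5
j - M = 1/10609 - 1*44926 = 1/10609 - 44926 = -476619933/10609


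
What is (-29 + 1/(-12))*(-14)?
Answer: 2443/6 ≈ 407.17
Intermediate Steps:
(-29 + 1/(-12))*(-14) = (-29 - 1/12)*(-14) = -349/12*(-14) = 2443/6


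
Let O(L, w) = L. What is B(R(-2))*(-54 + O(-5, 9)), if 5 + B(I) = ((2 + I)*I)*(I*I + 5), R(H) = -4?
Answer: -9617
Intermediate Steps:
B(I) = -5 + I*(2 + I)*(5 + I²) (B(I) = -5 + ((2 + I)*I)*(I*I + 5) = -5 + (I*(2 + I))*(I² + 5) = -5 + (I*(2 + I))*(5 + I²) = -5 + I*(2 + I)*(5 + I²))
B(R(-2))*(-54 + O(-5, 9)) = (-5 + (-4)⁴ + 2*(-4)³ + 5*(-4)² + 10*(-4))*(-54 - 5) = (-5 + 256 + 2*(-64) + 5*16 - 40)*(-59) = (-5 + 256 - 128 + 80 - 40)*(-59) = 163*(-59) = -9617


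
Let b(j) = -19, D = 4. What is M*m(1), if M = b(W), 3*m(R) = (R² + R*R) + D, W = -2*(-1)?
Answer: -38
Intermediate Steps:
W = 2
m(R) = 4/3 + 2*R²/3 (m(R) = ((R² + R*R) + 4)/3 = ((R² + R²) + 4)/3 = (2*R² + 4)/3 = (4 + 2*R²)/3 = 4/3 + 2*R²/3)
M = -19
M*m(1) = -19*(4/3 + (⅔)*1²) = -19*(4/3 + (⅔)*1) = -19*(4/3 + ⅔) = -19*2 = -38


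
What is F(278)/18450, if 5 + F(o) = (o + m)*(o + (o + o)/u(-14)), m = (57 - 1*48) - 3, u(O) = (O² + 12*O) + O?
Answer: 210527/43050 ≈ 4.8903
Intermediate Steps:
u(O) = O² + 13*O
m = 6 (m = (57 - 48) - 3 = 9 - 3 = 6)
F(o) = -5 + 8*o*(6 + o)/7 (F(o) = -5 + (o + 6)*(o + (o + o)/((-14*(13 - 14)))) = -5 + (6 + o)*(o + (2*o)/((-14*(-1)))) = -5 + (6 + o)*(o + (2*o)/14) = -5 + (6 + o)*(o + (2*o)*(1/14)) = -5 + (6 + o)*(o + o/7) = -5 + (6 + o)*(8*o/7) = -5 + 8*o*(6 + o)/7)
F(278)/18450 = (-5 + (8/7)*278² + (48/7)*278)/18450 = (-5 + (8/7)*77284 + 13344/7)*(1/18450) = (-5 + 618272/7 + 13344/7)*(1/18450) = (631581/7)*(1/18450) = 210527/43050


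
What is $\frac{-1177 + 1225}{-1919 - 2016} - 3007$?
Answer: $- \frac{11832593}{3935} \approx -3007.0$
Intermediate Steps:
$\frac{-1177 + 1225}{-1919 - 2016} - 3007 = \frac{48}{-3935} - 3007 = 48 \left(- \frac{1}{3935}\right) - 3007 = - \frac{48}{3935} - 3007 = - \frac{11832593}{3935}$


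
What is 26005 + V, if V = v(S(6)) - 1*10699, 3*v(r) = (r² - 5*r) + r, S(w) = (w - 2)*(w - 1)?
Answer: 46238/3 ≈ 15413.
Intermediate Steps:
S(w) = (-1 + w)*(-2 + w) (S(w) = (-2 + w)*(-1 + w) = (-1 + w)*(-2 + w))
v(r) = -4*r/3 + r²/3 (v(r) = ((r² - 5*r) + r)/3 = (r² - 4*r)/3 = -4*r/3 + r²/3)
V = -31777/3 (V = (2 + 6² - 3*6)*(-4 + (2 + 6² - 3*6))/3 - 1*10699 = (2 + 36 - 18)*(-4 + (2 + 36 - 18))/3 - 10699 = (⅓)*20*(-4 + 20) - 10699 = (⅓)*20*16 - 10699 = 320/3 - 10699 = -31777/3 ≈ -10592.)
26005 + V = 26005 - 31777/3 = 46238/3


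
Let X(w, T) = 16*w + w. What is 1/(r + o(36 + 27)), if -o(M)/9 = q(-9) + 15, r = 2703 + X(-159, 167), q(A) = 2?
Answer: -1/153 ≈ -0.0065359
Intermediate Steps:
X(w, T) = 17*w
r = 0 (r = 2703 + 17*(-159) = 2703 - 2703 = 0)
o(M) = -153 (o(M) = -9*(2 + 15) = -9*17 = -153)
1/(r + o(36 + 27)) = 1/(0 - 153) = 1/(-153) = -1/153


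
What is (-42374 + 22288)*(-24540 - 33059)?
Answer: 1156933514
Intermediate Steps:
(-42374 + 22288)*(-24540 - 33059) = -20086*(-57599) = 1156933514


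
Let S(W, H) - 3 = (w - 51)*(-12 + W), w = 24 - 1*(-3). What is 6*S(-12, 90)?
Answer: 3474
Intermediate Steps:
w = 27 (w = 24 + 3 = 27)
S(W, H) = 291 - 24*W (S(W, H) = 3 + (27 - 51)*(-12 + W) = 3 - 24*(-12 + W) = 3 + (288 - 24*W) = 291 - 24*W)
6*S(-12, 90) = 6*(291 - 24*(-12)) = 6*(291 + 288) = 6*579 = 3474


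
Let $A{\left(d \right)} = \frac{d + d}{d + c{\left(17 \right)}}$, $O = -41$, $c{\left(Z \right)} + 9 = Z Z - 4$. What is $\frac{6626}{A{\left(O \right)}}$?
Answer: $- \frac{778555}{41} \approx -18989.0$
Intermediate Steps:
$c{\left(Z \right)} = -13 + Z^{2}$ ($c{\left(Z \right)} = -9 + \left(Z Z - 4\right) = -9 + \left(Z^{2} - 4\right) = -9 + \left(-4 + Z^{2}\right) = -13 + Z^{2}$)
$A{\left(d \right)} = \frac{2 d}{276 + d}$ ($A{\left(d \right)} = \frac{d + d}{d - \left(13 - 17^{2}\right)} = \frac{2 d}{d + \left(-13 + 289\right)} = \frac{2 d}{d + 276} = \frac{2 d}{276 + d}$)
$\frac{6626}{A{\left(O \right)}} = \frac{6626}{2 \left(-41\right) \frac{1}{276 - 41}} = \frac{6626}{2 \left(-41\right) \frac{1}{235}} = \frac{6626}{- \frac{82}{235}} = 6626 \left(- \frac{235}{82}\right) = - \frac{778555}{41}$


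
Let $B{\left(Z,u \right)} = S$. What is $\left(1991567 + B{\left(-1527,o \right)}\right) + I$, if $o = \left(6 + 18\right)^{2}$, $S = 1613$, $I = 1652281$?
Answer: $3645461$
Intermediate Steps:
$o = 576$ ($o = 24^{2} = 576$)
$B{\left(Z,u \right)} = 1613$
$\left(1991567 + B{\left(-1527,o \right)}\right) + I = \left(1991567 + 1613\right) + 1652281 = 1993180 + 1652281 = 3645461$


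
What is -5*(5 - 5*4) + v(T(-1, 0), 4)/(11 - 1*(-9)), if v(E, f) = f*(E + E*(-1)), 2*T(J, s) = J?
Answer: 75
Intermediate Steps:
T(J, s) = J/2
v(E, f) = 0 (v(E, f) = f*(E - E) = f*0 = 0)
-5*(5 - 5*4) + v(T(-1, 0), 4)/(11 - 1*(-9)) = -5*(5 - 5*4) + 0/(11 - 1*(-9)) = -5*(5 - 20) + 0/(11 + 9) = -5*(-15) + 0/20 = 75 + 0*(1/20) = 75 + 0 = 75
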